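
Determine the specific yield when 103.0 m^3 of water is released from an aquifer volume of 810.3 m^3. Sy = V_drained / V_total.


Specific yield Sy = Volume drained / Total volume.
Sy = 103.0 / 810.3
   = 0.1271.

0.1271


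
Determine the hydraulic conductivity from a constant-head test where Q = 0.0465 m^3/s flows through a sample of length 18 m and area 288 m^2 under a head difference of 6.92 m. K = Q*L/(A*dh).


From K = Q*L / (A*dh):
Numerator: Q*L = 0.0465 * 18 = 0.837.
Denominator: A*dh = 288 * 6.92 = 1992.96.
K = 0.837 / 1992.96 = 0.00042 m/s.

0.00042


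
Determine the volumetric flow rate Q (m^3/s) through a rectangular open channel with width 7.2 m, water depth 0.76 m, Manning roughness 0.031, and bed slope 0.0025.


For a rectangular channel, the cross-sectional area A = b * y = 7.2 * 0.76 = 5.47 m^2.
The wetted perimeter P = b + 2y = 7.2 + 2*0.76 = 8.72 m.
Hydraulic radius R = A/P = 5.47/8.72 = 0.6275 m.
Velocity V = (1/n)*R^(2/3)*S^(1/2) = (1/0.031)*0.6275^(2/3)*0.0025^(1/2) = 1.1822 m/s.
Discharge Q = A * V = 5.47 * 1.1822 = 6.469 m^3/s.

6.469


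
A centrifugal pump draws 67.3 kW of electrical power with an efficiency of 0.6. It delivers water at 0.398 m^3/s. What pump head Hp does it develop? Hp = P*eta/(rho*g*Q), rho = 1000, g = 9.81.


Pump head formula: Hp = P * eta / (rho * g * Q).
Numerator: P * eta = 67.3 * 1000 * 0.6 = 40380.0 W.
Denominator: rho * g * Q = 1000 * 9.81 * 0.398 = 3904.38.
Hp = 40380.0 / 3904.38 = 10.34 m.

10.34


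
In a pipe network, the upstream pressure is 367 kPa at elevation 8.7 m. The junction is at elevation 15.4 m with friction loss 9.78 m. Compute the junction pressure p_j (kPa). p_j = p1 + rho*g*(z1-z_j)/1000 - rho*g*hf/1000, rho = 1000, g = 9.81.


Junction pressure: p_j = p1 + rho*g*(z1 - z_j)/1000 - rho*g*hf/1000.
Elevation term = 1000*9.81*(8.7 - 15.4)/1000 = -65.727 kPa.
Friction term = 1000*9.81*9.78/1000 = 95.942 kPa.
p_j = 367 + -65.727 - 95.942 = 205.33 kPa.

205.33


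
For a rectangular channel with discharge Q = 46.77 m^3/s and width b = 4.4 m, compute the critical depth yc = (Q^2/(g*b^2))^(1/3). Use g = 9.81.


Using yc = (Q^2 / (g * b^2))^(1/3):
Q^2 = 46.77^2 = 2187.43.
g * b^2 = 9.81 * 4.4^2 = 9.81 * 19.36 = 189.92.
Q^2 / (g*b^2) = 2187.43 / 189.92 = 11.5176.
yc = 11.5176^(1/3) = 2.2583 m.

2.2583


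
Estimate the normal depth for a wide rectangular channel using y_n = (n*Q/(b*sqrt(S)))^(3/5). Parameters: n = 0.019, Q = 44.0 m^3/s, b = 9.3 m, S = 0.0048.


We use the wide-channel approximation y_n = (n*Q/(b*sqrt(S)))^(3/5).
sqrt(S) = sqrt(0.0048) = 0.069282.
Numerator: n*Q = 0.019 * 44.0 = 0.836.
Denominator: b*sqrt(S) = 9.3 * 0.069282 = 0.644323.
arg = 1.2975.
y_n = 1.2975^(3/5) = 1.1691 m.

1.1691


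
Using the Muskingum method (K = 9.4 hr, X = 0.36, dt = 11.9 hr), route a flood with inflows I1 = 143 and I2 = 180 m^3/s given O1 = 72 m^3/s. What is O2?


Muskingum coefficients:
denom = 2*K*(1-X) + dt = 2*9.4*(1-0.36) + 11.9 = 23.932.
C0 = (dt - 2*K*X)/denom = (11.9 - 2*9.4*0.36)/23.932 = 0.2144.
C1 = (dt + 2*K*X)/denom = (11.9 + 2*9.4*0.36)/23.932 = 0.78.
C2 = (2*K*(1-X) - dt)/denom = 0.0055.
O2 = C0*I2 + C1*I1 + C2*O1
   = 0.2144*180 + 0.78*143 + 0.0055*72
   = 150.54 m^3/s.

150.54


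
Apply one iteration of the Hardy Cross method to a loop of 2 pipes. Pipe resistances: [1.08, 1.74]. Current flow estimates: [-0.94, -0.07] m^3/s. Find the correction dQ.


Numerator terms (r*Q*|Q|): 1.08*-0.94*|-0.94| = -0.9543; 1.74*-0.07*|-0.07| = -0.0085.
Sum of numerator = -0.9628.
Denominator terms (r*|Q|): 1.08*|-0.94| = 1.0152; 1.74*|-0.07| = 0.1218.
2 * sum of denominator = 2 * 1.137 = 2.274.
dQ = --0.9628 / 2.274 = 0.4234 m^3/s.

0.4234


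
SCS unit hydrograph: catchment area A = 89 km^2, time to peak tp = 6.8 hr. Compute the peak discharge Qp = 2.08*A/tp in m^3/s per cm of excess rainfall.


SCS formula: Qp = 2.08 * A / tp.
Qp = 2.08 * 89 / 6.8
   = 185.12 / 6.8
   = 27.22 m^3/s per cm.

27.22


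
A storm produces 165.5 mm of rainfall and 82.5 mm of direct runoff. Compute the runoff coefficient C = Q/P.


The runoff coefficient C = runoff depth / rainfall depth.
C = 82.5 / 165.5
  = 0.4985.

0.4985


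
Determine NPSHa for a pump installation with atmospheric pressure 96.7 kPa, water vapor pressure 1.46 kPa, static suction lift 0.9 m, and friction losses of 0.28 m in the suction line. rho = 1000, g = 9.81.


NPSHa = p_atm/(rho*g) - z_s - hf_s - p_vap/(rho*g).
p_atm/(rho*g) = 96.7*1000 / (1000*9.81) = 9.857 m.
p_vap/(rho*g) = 1.46*1000 / (1000*9.81) = 0.149 m.
NPSHa = 9.857 - 0.9 - 0.28 - 0.149
      = 8.53 m.

8.53


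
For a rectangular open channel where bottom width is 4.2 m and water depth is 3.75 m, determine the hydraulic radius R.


For a rectangular section:
Flow area A = b * y = 4.2 * 3.75 = 15.75 m^2.
Wetted perimeter P = b + 2y = 4.2 + 2*3.75 = 11.7 m.
Hydraulic radius R = A/P = 15.75 / 11.7 = 1.3462 m.

1.3462


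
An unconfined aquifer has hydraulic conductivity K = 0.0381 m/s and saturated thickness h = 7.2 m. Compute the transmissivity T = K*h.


Transmissivity is defined as T = K * h.
T = 0.0381 * 7.2
  = 0.2743 m^2/s.

0.2743


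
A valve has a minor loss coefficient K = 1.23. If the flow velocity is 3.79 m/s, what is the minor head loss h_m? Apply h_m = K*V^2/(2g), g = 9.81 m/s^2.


Minor loss formula: h_m = K * V^2/(2g).
V^2 = 3.79^2 = 14.3641.
V^2/(2g) = 14.3641 / 19.62 = 0.7321 m.
h_m = 1.23 * 0.7321 = 0.9005 m.

0.9005


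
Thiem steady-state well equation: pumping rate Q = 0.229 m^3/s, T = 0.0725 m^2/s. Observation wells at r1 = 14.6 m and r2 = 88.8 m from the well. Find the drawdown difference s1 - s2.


Thiem equation: s1 - s2 = Q/(2*pi*T) * ln(r2/r1).
ln(r2/r1) = ln(88.8/14.6) = 1.8054.
Q/(2*pi*T) = 0.229 / (2*pi*0.0725) = 0.229 / 0.4555 = 0.5027.
s1 - s2 = 0.5027 * 1.8054 = 0.9076 m.

0.9076


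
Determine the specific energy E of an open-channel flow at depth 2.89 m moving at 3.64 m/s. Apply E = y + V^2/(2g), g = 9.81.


Specific energy E = y + V^2/(2g).
Velocity head = V^2/(2g) = 3.64^2 / (2*9.81) = 13.2496 / 19.62 = 0.6753 m.
E = 2.89 + 0.6753 = 3.5653 m.

3.5653


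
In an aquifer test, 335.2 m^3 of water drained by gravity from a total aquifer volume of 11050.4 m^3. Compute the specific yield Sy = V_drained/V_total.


Specific yield Sy = Volume drained / Total volume.
Sy = 335.2 / 11050.4
   = 0.0303.

0.0303


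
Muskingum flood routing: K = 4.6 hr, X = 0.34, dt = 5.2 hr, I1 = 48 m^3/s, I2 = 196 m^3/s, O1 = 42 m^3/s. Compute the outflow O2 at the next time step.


Muskingum coefficients:
denom = 2*K*(1-X) + dt = 2*4.6*(1-0.34) + 5.2 = 11.272.
C0 = (dt - 2*K*X)/denom = (5.2 - 2*4.6*0.34)/11.272 = 0.1838.
C1 = (dt + 2*K*X)/denom = (5.2 + 2*4.6*0.34)/11.272 = 0.7388.
C2 = (2*K*(1-X) - dt)/denom = 0.0774.
O2 = C0*I2 + C1*I1 + C2*O1
   = 0.1838*196 + 0.7388*48 + 0.0774*42
   = 74.74 m^3/s.

74.74


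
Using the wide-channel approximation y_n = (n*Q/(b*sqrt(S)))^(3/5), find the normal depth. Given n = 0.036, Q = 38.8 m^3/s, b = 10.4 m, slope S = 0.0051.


We use the wide-channel approximation y_n = (n*Q/(b*sqrt(S)))^(3/5).
sqrt(S) = sqrt(0.0051) = 0.071414.
Numerator: n*Q = 0.036 * 38.8 = 1.3968.
Denominator: b*sqrt(S) = 10.4 * 0.071414 = 0.742706.
arg = 1.8807.
y_n = 1.8807^(3/5) = 1.4608 m.

1.4608


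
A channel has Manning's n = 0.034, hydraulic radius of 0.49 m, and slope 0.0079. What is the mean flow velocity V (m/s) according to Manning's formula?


Manning's equation gives V = (1/n) * R^(2/3) * S^(1/2).
First, compute R^(2/3) = 0.49^(2/3) = 0.6215.
Next, S^(1/2) = 0.0079^(1/2) = 0.088882.
Then 1/n = 1/0.034 = 29.41.
V = 29.41 * 0.6215 * 0.088882 = 1.6248 m/s.

1.6248


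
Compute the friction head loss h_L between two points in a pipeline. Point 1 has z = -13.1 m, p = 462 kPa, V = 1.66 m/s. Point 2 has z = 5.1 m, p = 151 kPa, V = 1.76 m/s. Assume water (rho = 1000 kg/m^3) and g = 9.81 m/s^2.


Total head at each section: H = z + p/(rho*g) + V^2/(2g).
H1 = -13.1 + 462*1000/(1000*9.81) + 1.66^2/(2*9.81)
   = -13.1 + 47.095 + 0.1404
   = 34.135 m.
H2 = 5.1 + 151*1000/(1000*9.81) + 1.76^2/(2*9.81)
   = 5.1 + 15.392 + 0.1579
   = 20.65 m.
h_L = H1 - H2 = 34.135 - 20.65 = 13.485 m.

13.485


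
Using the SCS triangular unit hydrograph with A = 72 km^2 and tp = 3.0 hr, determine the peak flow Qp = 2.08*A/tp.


SCS formula: Qp = 2.08 * A / tp.
Qp = 2.08 * 72 / 3.0
   = 149.76 / 3.0
   = 49.92 m^3/s per cm.

49.92


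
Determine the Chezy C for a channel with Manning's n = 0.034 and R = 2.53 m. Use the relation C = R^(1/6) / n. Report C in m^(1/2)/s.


The Chezy coefficient relates to Manning's n through C = R^(1/6) / n.
R^(1/6) = 2.53^(1/6) = 1.167311.
C = 1.167311 / 0.034 = 34.33 m^(1/2)/s.

34.33


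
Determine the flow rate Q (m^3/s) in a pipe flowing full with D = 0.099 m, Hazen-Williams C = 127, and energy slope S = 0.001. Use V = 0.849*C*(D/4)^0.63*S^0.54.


For a full circular pipe, R = D/4 = 0.099/4 = 0.0248 m.
V = 0.849 * 127 * 0.0248^0.63 * 0.001^0.54
  = 0.849 * 127 * 0.097264 * 0.023988
  = 0.2516 m/s.
Pipe area A = pi*D^2/4 = pi*0.099^2/4 = 0.0077 m^2.
Q = A * V = 0.0077 * 0.2516 = 0.0019 m^3/s.

0.0019


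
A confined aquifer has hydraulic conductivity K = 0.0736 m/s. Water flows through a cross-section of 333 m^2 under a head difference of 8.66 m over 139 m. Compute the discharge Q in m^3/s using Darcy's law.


Darcy's law: Q = K * A * i, where i = dh/L.
Hydraulic gradient i = 8.66 / 139 = 0.062302.
Q = 0.0736 * 333 * 0.062302
  = 1.527 m^3/s.

1.527


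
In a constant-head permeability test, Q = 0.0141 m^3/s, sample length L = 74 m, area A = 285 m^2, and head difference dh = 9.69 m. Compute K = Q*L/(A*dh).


From K = Q*L / (A*dh):
Numerator: Q*L = 0.0141 * 74 = 1.0434.
Denominator: A*dh = 285 * 9.69 = 2761.65.
K = 1.0434 / 2761.65 = 0.000378 m/s.

0.000378


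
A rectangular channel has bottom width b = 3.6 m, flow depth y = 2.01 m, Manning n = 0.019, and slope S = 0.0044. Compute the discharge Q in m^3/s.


For a rectangular channel, the cross-sectional area A = b * y = 3.6 * 2.01 = 7.24 m^2.
The wetted perimeter P = b + 2y = 3.6 + 2*2.01 = 7.62 m.
Hydraulic radius R = A/P = 7.24/7.62 = 0.9496 m.
Velocity V = (1/n)*R^(2/3)*S^(1/2) = (1/0.019)*0.9496^(2/3)*0.0044^(1/2) = 3.3729 m/s.
Discharge Q = A * V = 7.24 * 3.3729 = 24.406 m^3/s.

24.406


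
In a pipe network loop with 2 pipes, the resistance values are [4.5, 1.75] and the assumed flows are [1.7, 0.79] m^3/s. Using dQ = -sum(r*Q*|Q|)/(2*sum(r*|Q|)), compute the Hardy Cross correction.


Numerator terms (r*Q*|Q|): 4.5*1.7*|1.7| = 13.005; 1.75*0.79*|0.79| = 1.0922.
Sum of numerator = 14.0972.
Denominator terms (r*|Q|): 4.5*|1.7| = 7.65; 1.75*|0.79| = 1.3825.
2 * sum of denominator = 2 * 9.0325 = 18.065.
dQ = -14.0972 / 18.065 = -0.7804 m^3/s.

-0.7804


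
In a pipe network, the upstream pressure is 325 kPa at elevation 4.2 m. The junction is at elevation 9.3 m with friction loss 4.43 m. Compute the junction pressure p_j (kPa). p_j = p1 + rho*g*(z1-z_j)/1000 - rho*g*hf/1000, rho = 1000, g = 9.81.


Junction pressure: p_j = p1 + rho*g*(z1 - z_j)/1000 - rho*g*hf/1000.
Elevation term = 1000*9.81*(4.2 - 9.3)/1000 = -50.031 kPa.
Friction term = 1000*9.81*4.43/1000 = 43.458 kPa.
p_j = 325 + -50.031 - 43.458 = 231.51 kPa.

231.51


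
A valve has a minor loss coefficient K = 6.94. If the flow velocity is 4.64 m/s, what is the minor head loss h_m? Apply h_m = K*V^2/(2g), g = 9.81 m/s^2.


Minor loss formula: h_m = K * V^2/(2g).
V^2 = 4.64^2 = 21.5296.
V^2/(2g) = 21.5296 / 19.62 = 1.0973 m.
h_m = 6.94 * 1.0973 = 7.6155 m.

7.6155


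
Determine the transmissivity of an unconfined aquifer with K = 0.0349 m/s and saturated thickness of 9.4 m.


Transmissivity is defined as T = K * h.
T = 0.0349 * 9.4
  = 0.3281 m^2/s.

0.3281


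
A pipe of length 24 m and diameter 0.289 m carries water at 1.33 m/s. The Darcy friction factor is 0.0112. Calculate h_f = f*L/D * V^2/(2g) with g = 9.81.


Darcy-Weisbach equation: h_f = f * (L/D) * V^2/(2g).
f * L/D = 0.0112 * 24/0.289 = 0.9301.
V^2/(2g) = 1.33^2 / (2*9.81) = 1.7689 / 19.62 = 0.0902 m.
h_f = 0.9301 * 0.0902 = 0.084 m.

0.084


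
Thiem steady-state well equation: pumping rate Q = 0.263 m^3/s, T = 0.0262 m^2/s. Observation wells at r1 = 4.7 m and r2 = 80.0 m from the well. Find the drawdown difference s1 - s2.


Thiem equation: s1 - s2 = Q/(2*pi*T) * ln(r2/r1).
ln(r2/r1) = ln(80.0/4.7) = 2.8345.
Q/(2*pi*T) = 0.263 / (2*pi*0.0262) = 0.263 / 0.1646 = 1.5976.
s1 - s2 = 1.5976 * 2.8345 = 4.5284 m.

4.5284


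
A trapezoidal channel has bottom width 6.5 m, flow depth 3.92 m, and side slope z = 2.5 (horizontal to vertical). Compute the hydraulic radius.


For a trapezoidal section with side slope z:
A = (b + z*y)*y = (6.5 + 2.5*3.92)*3.92 = 63.896 m^2.
P = b + 2*y*sqrt(1 + z^2) = 6.5 + 2*3.92*sqrt(1 + 2.5^2) = 27.61 m.
R = A/P = 63.896 / 27.61 = 2.3142 m.

2.3142


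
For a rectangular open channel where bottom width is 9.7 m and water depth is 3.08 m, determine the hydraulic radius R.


For a rectangular section:
Flow area A = b * y = 9.7 * 3.08 = 29.88 m^2.
Wetted perimeter P = b + 2y = 9.7 + 2*3.08 = 15.86 m.
Hydraulic radius R = A/P = 29.88 / 15.86 = 1.8837 m.

1.8837


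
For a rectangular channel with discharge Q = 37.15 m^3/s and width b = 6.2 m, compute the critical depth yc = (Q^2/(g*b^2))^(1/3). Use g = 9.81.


Using yc = (Q^2 / (g * b^2))^(1/3):
Q^2 = 37.15^2 = 1380.12.
g * b^2 = 9.81 * 6.2^2 = 9.81 * 38.44 = 377.1.
Q^2 / (g*b^2) = 1380.12 / 377.1 = 3.6598.
yc = 3.6598^(1/3) = 1.5411 m.

1.5411


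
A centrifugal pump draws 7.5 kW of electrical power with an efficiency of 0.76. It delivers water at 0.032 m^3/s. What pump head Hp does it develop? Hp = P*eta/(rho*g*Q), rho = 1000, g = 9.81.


Pump head formula: Hp = P * eta / (rho * g * Q).
Numerator: P * eta = 7.5 * 1000 * 0.76 = 5700.0 W.
Denominator: rho * g * Q = 1000 * 9.81 * 0.032 = 313.92.
Hp = 5700.0 / 313.92 = 18.16 m.

18.16


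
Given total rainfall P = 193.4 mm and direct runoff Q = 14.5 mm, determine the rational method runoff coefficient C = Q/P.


The runoff coefficient C = runoff depth / rainfall depth.
C = 14.5 / 193.4
  = 0.075.

0.075


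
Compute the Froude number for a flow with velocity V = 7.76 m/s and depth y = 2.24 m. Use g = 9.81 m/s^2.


The Froude number is defined as Fr = V / sqrt(g*y).
g*y = 9.81 * 2.24 = 21.9744.
sqrt(g*y) = sqrt(21.9744) = 4.6877.
Fr = 7.76 / 4.6877 = 1.6554.

1.6554


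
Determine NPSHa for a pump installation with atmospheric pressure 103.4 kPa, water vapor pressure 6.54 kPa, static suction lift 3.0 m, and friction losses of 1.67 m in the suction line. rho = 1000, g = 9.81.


NPSHa = p_atm/(rho*g) - z_s - hf_s - p_vap/(rho*g).
p_atm/(rho*g) = 103.4*1000 / (1000*9.81) = 10.54 m.
p_vap/(rho*g) = 6.54*1000 / (1000*9.81) = 0.667 m.
NPSHa = 10.54 - 3.0 - 1.67 - 0.667
      = 5.2 m.

5.2


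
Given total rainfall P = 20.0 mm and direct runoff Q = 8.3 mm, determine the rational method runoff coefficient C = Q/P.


The runoff coefficient C = runoff depth / rainfall depth.
C = 8.3 / 20.0
  = 0.415.

0.415


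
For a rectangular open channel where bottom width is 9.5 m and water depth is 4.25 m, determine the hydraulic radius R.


For a rectangular section:
Flow area A = b * y = 9.5 * 4.25 = 40.38 m^2.
Wetted perimeter P = b + 2y = 9.5 + 2*4.25 = 18.0 m.
Hydraulic radius R = A/P = 40.38 / 18.0 = 2.2431 m.

2.2431


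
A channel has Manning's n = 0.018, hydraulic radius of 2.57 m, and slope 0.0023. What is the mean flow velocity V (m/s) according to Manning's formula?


Manning's equation gives V = (1/n) * R^(2/3) * S^(1/2).
First, compute R^(2/3) = 2.57^(2/3) = 1.8762.
Next, S^(1/2) = 0.0023^(1/2) = 0.047958.
Then 1/n = 1/0.018 = 55.56.
V = 55.56 * 1.8762 * 0.047958 = 4.999 m/s.

4.999


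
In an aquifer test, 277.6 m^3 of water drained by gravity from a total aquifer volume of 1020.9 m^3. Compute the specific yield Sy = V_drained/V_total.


Specific yield Sy = Volume drained / Total volume.
Sy = 277.6 / 1020.9
   = 0.2719.

0.2719


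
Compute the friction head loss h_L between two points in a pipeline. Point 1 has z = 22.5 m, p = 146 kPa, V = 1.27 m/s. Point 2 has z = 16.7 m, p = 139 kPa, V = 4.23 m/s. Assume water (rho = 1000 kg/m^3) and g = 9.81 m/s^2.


Total head at each section: H = z + p/(rho*g) + V^2/(2g).
H1 = 22.5 + 146*1000/(1000*9.81) + 1.27^2/(2*9.81)
   = 22.5 + 14.883 + 0.0822
   = 37.465 m.
H2 = 16.7 + 139*1000/(1000*9.81) + 4.23^2/(2*9.81)
   = 16.7 + 14.169 + 0.912
   = 31.781 m.
h_L = H1 - H2 = 37.465 - 31.781 = 5.684 m.

5.684


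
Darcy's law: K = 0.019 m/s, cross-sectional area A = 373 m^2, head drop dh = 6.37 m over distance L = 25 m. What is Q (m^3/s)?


Darcy's law: Q = K * A * i, where i = dh/L.
Hydraulic gradient i = 6.37 / 25 = 0.2548.
Q = 0.019 * 373 * 0.2548
  = 1.8058 m^3/s.

1.8058


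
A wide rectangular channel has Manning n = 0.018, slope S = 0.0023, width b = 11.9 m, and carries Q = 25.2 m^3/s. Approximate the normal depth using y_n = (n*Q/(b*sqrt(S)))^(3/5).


We use the wide-channel approximation y_n = (n*Q/(b*sqrt(S)))^(3/5).
sqrt(S) = sqrt(0.0023) = 0.047958.
Numerator: n*Q = 0.018 * 25.2 = 0.4536.
Denominator: b*sqrt(S) = 11.9 * 0.047958 = 0.5707.
arg = 0.7948.
y_n = 0.7948^(3/5) = 0.8713 m.

0.8713


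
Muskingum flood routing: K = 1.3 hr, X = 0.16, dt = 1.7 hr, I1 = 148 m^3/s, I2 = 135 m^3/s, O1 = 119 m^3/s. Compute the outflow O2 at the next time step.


Muskingum coefficients:
denom = 2*K*(1-X) + dt = 2*1.3*(1-0.16) + 1.7 = 3.884.
C0 = (dt - 2*K*X)/denom = (1.7 - 2*1.3*0.16)/3.884 = 0.3306.
C1 = (dt + 2*K*X)/denom = (1.7 + 2*1.3*0.16)/3.884 = 0.5448.
C2 = (2*K*(1-X) - dt)/denom = 0.1246.
O2 = C0*I2 + C1*I1 + C2*O1
   = 0.3306*135 + 0.5448*148 + 0.1246*119
   = 140.09 m^3/s.

140.09


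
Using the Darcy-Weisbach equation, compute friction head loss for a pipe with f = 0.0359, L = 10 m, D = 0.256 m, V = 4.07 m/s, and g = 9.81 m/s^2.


Darcy-Weisbach equation: h_f = f * (L/D) * V^2/(2g).
f * L/D = 0.0359 * 10/0.256 = 1.4023.
V^2/(2g) = 4.07^2 / (2*9.81) = 16.5649 / 19.62 = 0.8443 m.
h_f = 1.4023 * 0.8443 = 1.184 m.

1.184


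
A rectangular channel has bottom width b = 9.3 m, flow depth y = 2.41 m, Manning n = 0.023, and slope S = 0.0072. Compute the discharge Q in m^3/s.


For a rectangular channel, the cross-sectional area A = b * y = 9.3 * 2.41 = 22.41 m^2.
The wetted perimeter P = b + 2y = 9.3 + 2*2.41 = 14.12 m.
Hydraulic radius R = A/P = 22.41/14.12 = 1.5873 m.
Velocity V = (1/n)*R^(2/3)*S^(1/2) = (1/0.023)*1.5873^(2/3)*0.0072^(1/2) = 5.0201 m/s.
Discharge Q = A * V = 22.41 * 5.0201 = 112.516 m^3/s.

112.516


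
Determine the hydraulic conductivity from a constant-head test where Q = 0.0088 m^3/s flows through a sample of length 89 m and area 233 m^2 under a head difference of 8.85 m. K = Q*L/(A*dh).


From K = Q*L / (A*dh):
Numerator: Q*L = 0.0088 * 89 = 0.7832.
Denominator: A*dh = 233 * 8.85 = 2062.05.
K = 0.7832 / 2062.05 = 0.00038 m/s.

0.00038


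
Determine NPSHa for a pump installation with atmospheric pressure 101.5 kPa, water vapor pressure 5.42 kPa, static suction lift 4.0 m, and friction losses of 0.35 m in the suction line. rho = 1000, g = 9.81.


NPSHa = p_atm/(rho*g) - z_s - hf_s - p_vap/(rho*g).
p_atm/(rho*g) = 101.5*1000 / (1000*9.81) = 10.347 m.
p_vap/(rho*g) = 5.42*1000 / (1000*9.81) = 0.552 m.
NPSHa = 10.347 - 4.0 - 0.35 - 0.552
      = 5.44 m.

5.44


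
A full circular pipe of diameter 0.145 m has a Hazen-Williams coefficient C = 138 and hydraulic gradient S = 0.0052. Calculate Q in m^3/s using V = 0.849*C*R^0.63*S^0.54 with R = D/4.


For a full circular pipe, R = D/4 = 0.145/4 = 0.0362 m.
V = 0.849 * 138 * 0.0362^0.63 * 0.0052^0.54
  = 0.849 * 138 * 0.123698 * 0.058431
  = 0.8468 m/s.
Pipe area A = pi*D^2/4 = pi*0.145^2/4 = 0.0165 m^2.
Q = A * V = 0.0165 * 0.8468 = 0.014 m^3/s.

0.014


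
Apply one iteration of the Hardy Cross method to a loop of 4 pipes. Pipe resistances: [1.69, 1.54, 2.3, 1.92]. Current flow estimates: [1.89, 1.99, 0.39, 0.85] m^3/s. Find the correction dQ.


Numerator terms (r*Q*|Q|): 1.69*1.89*|1.89| = 6.0368; 1.54*1.99*|1.99| = 6.0986; 2.3*0.39*|0.39| = 0.3498; 1.92*0.85*|0.85| = 1.3872.
Sum of numerator = 13.8724.
Denominator terms (r*|Q|): 1.69*|1.89| = 3.1941; 1.54*|1.99| = 3.0646; 2.3*|0.39| = 0.897; 1.92*|0.85| = 1.632.
2 * sum of denominator = 2 * 8.7877 = 17.5754.
dQ = -13.8724 / 17.5754 = -0.7893 m^3/s.

-0.7893


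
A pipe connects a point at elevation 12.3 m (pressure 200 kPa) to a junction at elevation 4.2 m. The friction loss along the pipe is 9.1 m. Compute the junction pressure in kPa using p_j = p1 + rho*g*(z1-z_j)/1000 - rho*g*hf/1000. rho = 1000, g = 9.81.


Junction pressure: p_j = p1 + rho*g*(z1 - z_j)/1000 - rho*g*hf/1000.
Elevation term = 1000*9.81*(12.3 - 4.2)/1000 = 79.461 kPa.
Friction term = 1000*9.81*9.1/1000 = 89.271 kPa.
p_j = 200 + 79.461 - 89.271 = 190.19 kPa.

190.19


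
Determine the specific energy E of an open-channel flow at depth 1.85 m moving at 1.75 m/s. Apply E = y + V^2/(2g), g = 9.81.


Specific energy E = y + V^2/(2g).
Velocity head = V^2/(2g) = 1.75^2 / (2*9.81) = 3.0625 / 19.62 = 0.1561 m.
E = 1.85 + 0.1561 = 2.0061 m.

2.0061


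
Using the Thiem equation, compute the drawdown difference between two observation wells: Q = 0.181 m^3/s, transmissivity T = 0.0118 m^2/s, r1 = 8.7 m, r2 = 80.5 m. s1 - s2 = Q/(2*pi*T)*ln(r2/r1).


Thiem equation: s1 - s2 = Q/(2*pi*T) * ln(r2/r1).
ln(r2/r1) = ln(80.5/8.7) = 2.2249.
Q/(2*pi*T) = 0.181 / (2*pi*0.0118) = 0.181 / 0.0741 = 2.4413.
s1 - s2 = 2.4413 * 2.2249 = 5.4317 m.

5.4317


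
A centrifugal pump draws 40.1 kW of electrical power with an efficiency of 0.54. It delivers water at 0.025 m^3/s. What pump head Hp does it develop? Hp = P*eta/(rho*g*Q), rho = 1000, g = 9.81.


Pump head formula: Hp = P * eta / (rho * g * Q).
Numerator: P * eta = 40.1 * 1000 * 0.54 = 21654.0 W.
Denominator: rho * g * Q = 1000 * 9.81 * 0.025 = 245.25.
Hp = 21654.0 / 245.25 = 88.29 m.

88.29


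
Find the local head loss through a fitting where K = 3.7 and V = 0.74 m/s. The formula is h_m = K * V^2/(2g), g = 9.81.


Minor loss formula: h_m = K * V^2/(2g).
V^2 = 0.74^2 = 0.5476.
V^2/(2g) = 0.5476 / 19.62 = 0.0279 m.
h_m = 3.7 * 0.0279 = 0.1033 m.

0.1033


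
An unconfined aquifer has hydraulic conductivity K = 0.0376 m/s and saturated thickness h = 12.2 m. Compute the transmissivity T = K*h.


Transmissivity is defined as T = K * h.
T = 0.0376 * 12.2
  = 0.4587 m^2/s.

0.4587


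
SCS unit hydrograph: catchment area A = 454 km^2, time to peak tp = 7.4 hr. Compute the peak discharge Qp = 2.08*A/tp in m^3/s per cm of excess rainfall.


SCS formula: Qp = 2.08 * A / tp.
Qp = 2.08 * 454 / 7.4
   = 944.32 / 7.4
   = 127.61 m^3/s per cm.

127.61


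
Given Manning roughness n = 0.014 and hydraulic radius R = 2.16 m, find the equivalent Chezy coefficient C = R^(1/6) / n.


The Chezy coefficient relates to Manning's n through C = R^(1/6) / n.
R^(1/6) = 2.16^(1/6) = 1.136952.
C = 1.136952 / 0.014 = 81.21 m^(1/2)/s.

81.21


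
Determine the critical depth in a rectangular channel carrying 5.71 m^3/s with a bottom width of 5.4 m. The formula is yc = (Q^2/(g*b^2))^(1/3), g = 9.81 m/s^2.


Using yc = (Q^2 / (g * b^2))^(1/3):
Q^2 = 5.71^2 = 32.6.
g * b^2 = 9.81 * 5.4^2 = 9.81 * 29.16 = 286.06.
Q^2 / (g*b^2) = 32.6 / 286.06 = 0.114.
yc = 0.114^(1/3) = 0.4848 m.

0.4848


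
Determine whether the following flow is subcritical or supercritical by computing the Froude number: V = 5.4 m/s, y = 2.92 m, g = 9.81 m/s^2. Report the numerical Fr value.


The Froude number is defined as Fr = V / sqrt(g*y).
g*y = 9.81 * 2.92 = 28.6452.
sqrt(g*y) = sqrt(28.6452) = 5.3521.
Fr = 5.4 / 5.3521 = 1.0089.
Since Fr > 1, the flow is supercritical.

1.0089


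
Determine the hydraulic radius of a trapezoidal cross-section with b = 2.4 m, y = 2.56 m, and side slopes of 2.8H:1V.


For a trapezoidal section with side slope z:
A = (b + z*y)*y = (2.4 + 2.8*2.56)*2.56 = 24.494 m^2.
P = b + 2*y*sqrt(1 + z^2) = 2.4 + 2*2.56*sqrt(1 + 2.8^2) = 17.623 m.
R = A/P = 24.494 / 17.623 = 1.3899 m.

1.3899


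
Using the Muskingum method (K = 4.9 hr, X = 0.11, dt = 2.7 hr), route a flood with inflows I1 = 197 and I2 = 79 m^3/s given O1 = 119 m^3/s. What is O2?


Muskingum coefficients:
denom = 2*K*(1-X) + dt = 2*4.9*(1-0.11) + 2.7 = 11.422.
C0 = (dt - 2*K*X)/denom = (2.7 - 2*4.9*0.11)/11.422 = 0.142.
C1 = (dt + 2*K*X)/denom = (2.7 + 2*4.9*0.11)/11.422 = 0.3308.
C2 = (2*K*(1-X) - dt)/denom = 0.5272.
O2 = C0*I2 + C1*I1 + C2*O1
   = 0.142*79 + 0.3308*197 + 0.5272*119
   = 139.12 m^3/s.

139.12


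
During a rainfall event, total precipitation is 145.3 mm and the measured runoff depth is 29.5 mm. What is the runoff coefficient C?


The runoff coefficient C = runoff depth / rainfall depth.
C = 29.5 / 145.3
  = 0.203.

0.203


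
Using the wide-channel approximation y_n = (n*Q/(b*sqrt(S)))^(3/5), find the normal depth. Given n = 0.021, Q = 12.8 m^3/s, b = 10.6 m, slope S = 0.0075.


We use the wide-channel approximation y_n = (n*Q/(b*sqrt(S)))^(3/5).
sqrt(S) = sqrt(0.0075) = 0.086603.
Numerator: n*Q = 0.021 * 12.8 = 0.2688.
Denominator: b*sqrt(S) = 10.6 * 0.086603 = 0.917992.
arg = 0.2928.
y_n = 0.2928^(3/5) = 0.4786 m.

0.4786


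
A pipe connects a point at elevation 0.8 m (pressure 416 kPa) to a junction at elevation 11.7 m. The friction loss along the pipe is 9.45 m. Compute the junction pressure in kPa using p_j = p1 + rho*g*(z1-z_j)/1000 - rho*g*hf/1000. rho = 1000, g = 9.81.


Junction pressure: p_j = p1 + rho*g*(z1 - z_j)/1000 - rho*g*hf/1000.
Elevation term = 1000*9.81*(0.8 - 11.7)/1000 = -106.929 kPa.
Friction term = 1000*9.81*9.45/1000 = 92.704 kPa.
p_j = 416 + -106.929 - 92.704 = 216.37 kPa.

216.37


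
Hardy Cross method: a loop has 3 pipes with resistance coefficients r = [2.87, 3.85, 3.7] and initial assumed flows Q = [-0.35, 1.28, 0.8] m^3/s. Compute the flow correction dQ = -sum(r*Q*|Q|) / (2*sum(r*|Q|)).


Numerator terms (r*Q*|Q|): 2.87*-0.35*|-0.35| = -0.3516; 3.85*1.28*|1.28| = 6.3078; 3.7*0.8*|0.8| = 2.368.
Sum of numerator = 8.3243.
Denominator terms (r*|Q|): 2.87*|-0.35| = 1.0045; 3.85*|1.28| = 4.928; 3.7*|0.8| = 2.96.
2 * sum of denominator = 2 * 8.8925 = 17.785.
dQ = -8.3243 / 17.785 = -0.468 m^3/s.

-0.468


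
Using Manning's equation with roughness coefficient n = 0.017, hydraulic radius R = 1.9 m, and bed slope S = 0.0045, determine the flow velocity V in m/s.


Manning's equation gives V = (1/n) * R^(2/3) * S^(1/2).
First, compute R^(2/3) = 1.9^(2/3) = 1.534.
Next, S^(1/2) = 0.0045^(1/2) = 0.067082.
Then 1/n = 1/0.017 = 58.82.
V = 58.82 * 1.534 * 0.067082 = 6.0533 m/s.

6.0533


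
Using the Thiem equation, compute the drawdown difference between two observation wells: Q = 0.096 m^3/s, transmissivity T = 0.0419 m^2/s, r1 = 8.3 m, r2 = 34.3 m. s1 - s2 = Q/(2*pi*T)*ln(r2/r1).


Thiem equation: s1 - s2 = Q/(2*pi*T) * ln(r2/r1).
ln(r2/r1) = ln(34.3/8.3) = 1.4189.
Q/(2*pi*T) = 0.096 / (2*pi*0.0419) = 0.096 / 0.2633 = 0.3647.
s1 - s2 = 0.3647 * 1.4189 = 0.5174 m.

0.5174


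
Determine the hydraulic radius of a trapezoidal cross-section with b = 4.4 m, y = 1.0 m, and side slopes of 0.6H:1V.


For a trapezoidal section with side slope z:
A = (b + z*y)*y = (4.4 + 0.6*1.0)*1.0 = 5.0 m^2.
P = b + 2*y*sqrt(1 + z^2) = 4.4 + 2*1.0*sqrt(1 + 0.6^2) = 6.732 m.
R = A/P = 5.0 / 6.732 = 0.7427 m.

0.7427


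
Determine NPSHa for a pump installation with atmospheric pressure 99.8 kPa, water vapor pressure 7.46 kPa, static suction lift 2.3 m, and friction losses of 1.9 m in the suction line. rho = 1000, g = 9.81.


NPSHa = p_atm/(rho*g) - z_s - hf_s - p_vap/(rho*g).
p_atm/(rho*g) = 99.8*1000 / (1000*9.81) = 10.173 m.
p_vap/(rho*g) = 7.46*1000 / (1000*9.81) = 0.76 m.
NPSHa = 10.173 - 2.3 - 1.9 - 0.76
      = 5.21 m.

5.21


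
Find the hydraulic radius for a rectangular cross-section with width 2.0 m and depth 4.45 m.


For a rectangular section:
Flow area A = b * y = 2.0 * 4.45 = 8.9 m^2.
Wetted perimeter P = b + 2y = 2.0 + 2*4.45 = 10.9 m.
Hydraulic radius R = A/P = 8.9 / 10.9 = 0.8165 m.

0.8165


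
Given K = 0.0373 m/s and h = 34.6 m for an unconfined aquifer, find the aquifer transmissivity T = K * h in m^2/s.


Transmissivity is defined as T = K * h.
T = 0.0373 * 34.6
  = 1.2906 m^2/s.

1.2906


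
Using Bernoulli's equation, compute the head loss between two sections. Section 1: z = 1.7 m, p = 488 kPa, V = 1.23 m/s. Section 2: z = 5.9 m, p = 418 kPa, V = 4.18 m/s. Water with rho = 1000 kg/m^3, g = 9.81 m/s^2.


Total head at each section: H = z + p/(rho*g) + V^2/(2g).
H1 = 1.7 + 488*1000/(1000*9.81) + 1.23^2/(2*9.81)
   = 1.7 + 49.745 + 0.0771
   = 51.522 m.
H2 = 5.9 + 418*1000/(1000*9.81) + 4.18^2/(2*9.81)
   = 5.9 + 42.61 + 0.8905
   = 49.4 m.
h_L = H1 - H2 = 51.522 - 49.4 = 2.122 m.

2.122


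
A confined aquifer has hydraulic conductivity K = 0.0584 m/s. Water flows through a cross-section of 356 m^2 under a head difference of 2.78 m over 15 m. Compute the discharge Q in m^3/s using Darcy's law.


Darcy's law: Q = K * A * i, where i = dh/L.
Hydraulic gradient i = 2.78 / 15 = 0.185333.
Q = 0.0584 * 356 * 0.185333
  = 3.8532 m^3/s.

3.8532


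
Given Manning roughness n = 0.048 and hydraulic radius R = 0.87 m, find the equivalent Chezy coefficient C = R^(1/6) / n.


The Chezy coefficient relates to Manning's n through C = R^(1/6) / n.
R^(1/6) = 0.87^(1/6) = 0.977057.
C = 0.977057 / 0.048 = 20.36 m^(1/2)/s.

20.36


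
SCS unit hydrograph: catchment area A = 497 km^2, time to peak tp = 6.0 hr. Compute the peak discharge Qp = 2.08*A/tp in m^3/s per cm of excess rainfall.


SCS formula: Qp = 2.08 * A / tp.
Qp = 2.08 * 497 / 6.0
   = 1033.76 / 6.0
   = 172.29 m^3/s per cm.

172.29


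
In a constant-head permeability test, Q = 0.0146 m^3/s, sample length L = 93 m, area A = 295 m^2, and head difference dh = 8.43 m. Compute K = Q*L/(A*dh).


From K = Q*L / (A*dh):
Numerator: Q*L = 0.0146 * 93 = 1.3578.
Denominator: A*dh = 295 * 8.43 = 2486.85.
K = 1.3578 / 2486.85 = 0.000546 m/s.

0.000546


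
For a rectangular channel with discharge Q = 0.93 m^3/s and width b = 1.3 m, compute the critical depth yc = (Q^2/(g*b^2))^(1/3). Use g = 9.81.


Using yc = (Q^2 / (g * b^2))^(1/3):
Q^2 = 0.93^2 = 0.86.
g * b^2 = 9.81 * 1.3^2 = 9.81 * 1.69 = 16.58.
Q^2 / (g*b^2) = 0.86 / 16.58 = 0.0519.
yc = 0.0519^(1/3) = 0.3737 m.

0.3737


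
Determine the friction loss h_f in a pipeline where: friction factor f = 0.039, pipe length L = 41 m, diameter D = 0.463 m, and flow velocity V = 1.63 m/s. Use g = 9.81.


Darcy-Weisbach equation: h_f = f * (L/D) * V^2/(2g).
f * L/D = 0.039 * 41/0.463 = 3.4536.
V^2/(2g) = 1.63^2 / (2*9.81) = 2.6569 / 19.62 = 0.1354 m.
h_f = 3.4536 * 0.1354 = 0.468 m.

0.468


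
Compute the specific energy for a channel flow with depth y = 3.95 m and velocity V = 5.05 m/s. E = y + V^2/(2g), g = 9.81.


Specific energy E = y + V^2/(2g).
Velocity head = V^2/(2g) = 5.05^2 / (2*9.81) = 25.5025 / 19.62 = 1.2998 m.
E = 3.95 + 1.2998 = 5.2498 m.

5.2498


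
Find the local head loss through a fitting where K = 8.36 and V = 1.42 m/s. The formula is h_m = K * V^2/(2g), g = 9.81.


Minor loss formula: h_m = K * V^2/(2g).
V^2 = 1.42^2 = 2.0164.
V^2/(2g) = 2.0164 / 19.62 = 0.1028 m.
h_m = 8.36 * 0.1028 = 0.8592 m.

0.8592


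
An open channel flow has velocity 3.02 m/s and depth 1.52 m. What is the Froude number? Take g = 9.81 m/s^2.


The Froude number is defined as Fr = V / sqrt(g*y).
g*y = 9.81 * 1.52 = 14.9112.
sqrt(g*y) = sqrt(14.9112) = 3.8615.
Fr = 3.02 / 3.8615 = 0.7821.

0.7821


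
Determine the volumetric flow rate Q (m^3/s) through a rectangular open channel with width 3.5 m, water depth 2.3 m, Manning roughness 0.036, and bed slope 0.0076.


For a rectangular channel, the cross-sectional area A = b * y = 3.5 * 2.3 = 8.05 m^2.
The wetted perimeter P = b + 2y = 3.5 + 2*2.3 = 8.1 m.
Hydraulic radius R = A/P = 8.05/8.1 = 0.9938 m.
Velocity V = (1/n)*R^(2/3)*S^(1/2) = (1/0.036)*0.9938^(2/3)*0.0076^(1/2) = 2.4116 m/s.
Discharge Q = A * V = 8.05 * 2.4116 = 19.414 m^3/s.

19.414


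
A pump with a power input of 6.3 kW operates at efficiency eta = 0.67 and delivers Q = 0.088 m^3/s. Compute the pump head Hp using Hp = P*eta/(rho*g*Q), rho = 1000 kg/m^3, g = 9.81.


Pump head formula: Hp = P * eta / (rho * g * Q).
Numerator: P * eta = 6.3 * 1000 * 0.67 = 4221.0 W.
Denominator: rho * g * Q = 1000 * 9.81 * 0.088 = 863.28.
Hp = 4221.0 / 863.28 = 4.89 m.

4.89


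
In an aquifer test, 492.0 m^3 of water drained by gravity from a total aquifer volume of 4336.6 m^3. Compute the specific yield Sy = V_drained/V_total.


Specific yield Sy = Volume drained / Total volume.
Sy = 492.0 / 4336.6
   = 0.1135.

0.1135


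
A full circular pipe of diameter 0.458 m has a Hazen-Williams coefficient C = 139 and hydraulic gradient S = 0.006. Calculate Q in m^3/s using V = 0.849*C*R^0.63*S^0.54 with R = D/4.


For a full circular pipe, R = D/4 = 0.458/4 = 0.1145 m.
V = 0.849 * 139 * 0.1145^0.63 * 0.006^0.54
  = 0.849 * 139 * 0.255298 * 0.063125
  = 1.9018 m/s.
Pipe area A = pi*D^2/4 = pi*0.458^2/4 = 0.1647 m^2.
Q = A * V = 0.1647 * 1.9018 = 0.3133 m^3/s.

0.3133


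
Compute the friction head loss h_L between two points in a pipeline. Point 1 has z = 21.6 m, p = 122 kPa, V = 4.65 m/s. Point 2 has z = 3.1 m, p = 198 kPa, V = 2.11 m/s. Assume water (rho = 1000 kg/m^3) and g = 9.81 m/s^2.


Total head at each section: H = z + p/(rho*g) + V^2/(2g).
H1 = 21.6 + 122*1000/(1000*9.81) + 4.65^2/(2*9.81)
   = 21.6 + 12.436 + 1.1021
   = 35.138 m.
H2 = 3.1 + 198*1000/(1000*9.81) + 2.11^2/(2*9.81)
   = 3.1 + 20.183 + 0.2269
   = 23.51 m.
h_L = H1 - H2 = 35.138 - 23.51 = 11.628 m.

11.628


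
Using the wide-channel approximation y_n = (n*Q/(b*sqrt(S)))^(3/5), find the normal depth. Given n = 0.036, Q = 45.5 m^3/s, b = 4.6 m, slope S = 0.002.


We use the wide-channel approximation y_n = (n*Q/(b*sqrt(S)))^(3/5).
sqrt(S) = sqrt(0.002) = 0.044721.
Numerator: n*Q = 0.036 * 45.5 = 1.638.
Denominator: b*sqrt(S) = 4.6 * 0.044721 = 0.205717.
arg = 7.9623.
y_n = 7.9623^(3/5) = 3.4724 m.

3.4724


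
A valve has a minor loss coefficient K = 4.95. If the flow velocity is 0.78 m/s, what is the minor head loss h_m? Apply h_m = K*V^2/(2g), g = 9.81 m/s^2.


Minor loss formula: h_m = K * V^2/(2g).
V^2 = 0.78^2 = 0.6084.
V^2/(2g) = 0.6084 / 19.62 = 0.031 m.
h_m = 4.95 * 0.031 = 0.1535 m.

0.1535


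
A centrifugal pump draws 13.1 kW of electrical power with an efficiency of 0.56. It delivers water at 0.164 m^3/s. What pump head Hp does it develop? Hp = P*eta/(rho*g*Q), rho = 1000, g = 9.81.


Pump head formula: Hp = P * eta / (rho * g * Q).
Numerator: P * eta = 13.1 * 1000 * 0.56 = 7336.0 W.
Denominator: rho * g * Q = 1000 * 9.81 * 0.164 = 1608.84.
Hp = 7336.0 / 1608.84 = 4.56 m.

4.56


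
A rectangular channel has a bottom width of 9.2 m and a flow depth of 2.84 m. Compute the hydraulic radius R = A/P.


For a rectangular section:
Flow area A = b * y = 9.2 * 2.84 = 26.13 m^2.
Wetted perimeter P = b + 2y = 9.2 + 2*2.84 = 14.88 m.
Hydraulic radius R = A/P = 26.13 / 14.88 = 1.7559 m.

1.7559


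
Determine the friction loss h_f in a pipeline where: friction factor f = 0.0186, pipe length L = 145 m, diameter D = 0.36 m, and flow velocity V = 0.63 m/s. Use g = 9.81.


Darcy-Weisbach equation: h_f = f * (L/D) * V^2/(2g).
f * L/D = 0.0186 * 145/0.36 = 7.4917.
V^2/(2g) = 0.63^2 / (2*9.81) = 0.3969 / 19.62 = 0.0202 m.
h_f = 7.4917 * 0.0202 = 0.152 m.

0.152


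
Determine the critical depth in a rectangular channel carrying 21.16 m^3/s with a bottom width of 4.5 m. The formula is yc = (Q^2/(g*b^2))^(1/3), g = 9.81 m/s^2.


Using yc = (Q^2 / (g * b^2))^(1/3):
Q^2 = 21.16^2 = 447.75.
g * b^2 = 9.81 * 4.5^2 = 9.81 * 20.25 = 198.65.
Q^2 / (g*b^2) = 447.75 / 198.65 = 2.254.
yc = 2.254^(1/3) = 1.3111 m.

1.3111


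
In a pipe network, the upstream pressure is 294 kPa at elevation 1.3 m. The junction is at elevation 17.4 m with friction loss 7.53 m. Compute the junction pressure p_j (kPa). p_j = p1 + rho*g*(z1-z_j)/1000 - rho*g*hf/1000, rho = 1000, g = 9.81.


Junction pressure: p_j = p1 + rho*g*(z1 - z_j)/1000 - rho*g*hf/1000.
Elevation term = 1000*9.81*(1.3 - 17.4)/1000 = -157.941 kPa.
Friction term = 1000*9.81*7.53/1000 = 73.869 kPa.
p_j = 294 + -157.941 - 73.869 = 62.19 kPa.

62.19


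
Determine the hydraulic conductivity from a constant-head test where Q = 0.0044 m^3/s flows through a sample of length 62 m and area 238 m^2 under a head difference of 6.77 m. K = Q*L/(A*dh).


From K = Q*L / (A*dh):
Numerator: Q*L = 0.0044 * 62 = 0.2728.
Denominator: A*dh = 238 * 6.77 = 1611.26.
K = 0.2728 / 1611.26 = 0.000169 m/s.

0.000169


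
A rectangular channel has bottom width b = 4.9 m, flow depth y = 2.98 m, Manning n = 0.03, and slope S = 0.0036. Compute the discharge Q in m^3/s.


For a rectangular channel, the cross-sectional area A = b * y = 4.9 * 2.98 = 14.6 m^2.
The wetted perimeter P = b + 2y = 4.9 + 2*2.98 = 10.86 m.
Hydraulic radius R = A/P = 14.6/10.86 = 1.3446 m.
Velocity V = (1/n)*R^(2/3)*S^(1/2) = (1/0.03)*1.3446^(2/3)*0.0036^(1/2) = 2.4364 m/s.
Discharge Q = A * V = 14.6 * 2.4364 = 35.577 m^3/s.

35.577


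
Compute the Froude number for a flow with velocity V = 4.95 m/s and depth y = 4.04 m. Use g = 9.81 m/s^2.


The Froude number is defined as Fr = V / sqrt(g*y).
g*y = 9.81 * 4.04 = 39.6324.
sqrt(g*y) = sqrt(39.6324) = 6.2954.
Fr = 4.95 / 6.2954 = 0.7863.

0.7863


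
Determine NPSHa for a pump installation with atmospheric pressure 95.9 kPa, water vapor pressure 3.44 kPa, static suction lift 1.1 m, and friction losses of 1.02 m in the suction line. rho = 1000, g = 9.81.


NPSHa = p_atm/(rho*g) - z_s - hf_s - p_vap/(rho*g).
p_atm/(rho*g) = 95.9*1000 / (1000*9.81) = 9.776 m.
p_vap/(rho*g) = 3.44*1000 / (1000*9.81) = 0.351 m.
NPSHa = 9.776 - 1.1 - 1.02 - 0.351
      = 7.31 m.

7.31


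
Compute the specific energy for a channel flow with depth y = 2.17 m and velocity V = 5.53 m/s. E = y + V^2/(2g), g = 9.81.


Specific energy E = y + V^2/(2g).
Velocity head = V^2/(2g) = 5.53^2 / (2*9.81) = 30.5809 / 19.62 = 1.5587 m.
E = 2.17 + 1.5587 = 3.7287 m.

3.7287


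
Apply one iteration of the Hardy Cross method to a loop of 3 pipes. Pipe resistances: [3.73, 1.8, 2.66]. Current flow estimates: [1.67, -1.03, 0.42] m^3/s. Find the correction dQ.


Numerator terms (r*Q*|Q|): 3.73*1.67*|1.67| = 10.4026; 1.8*-1.03*|-1.03| = -1.9096; 2.66*0.42*|0.42| = 0.4692.
Sum of numerator = 8.9622.
Denominator terms (r*|Q|): 3.73*|1.67| = 6.2291; 1.8*|-1.03| = 1.854; 2.66*|0.42| = 1.1172.
2 * sum of denominator = 2 * 9.2003 = 18.4006.
dQ = -8.9622 / 18.4006 = -0.4871 m^3/s.

-0.4871


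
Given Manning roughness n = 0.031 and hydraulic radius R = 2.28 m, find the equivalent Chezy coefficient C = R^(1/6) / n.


The Chezy coefficient relates to Manning's n through C = R^(1/6) / n.
R^(1/6) = 2.28^(1/6) = 1.147244.
C = 1.147244 / 0.031 = 37.01 m^(1/2)/s.

37.01


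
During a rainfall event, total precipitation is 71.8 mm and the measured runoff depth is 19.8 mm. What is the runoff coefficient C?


The runoff coefficient C = runoff depth / rainfall depth.
C = 19.8 / 71.8
  = 0.2758.

0.2758


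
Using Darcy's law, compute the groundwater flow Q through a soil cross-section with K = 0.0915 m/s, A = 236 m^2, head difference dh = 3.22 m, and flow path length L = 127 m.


Darcy's law: Q = K * A * i, where i = dh/L.
Hydraulic gradient i = 3.22 / 127 = 0.025354.
Q = 0.0915 * 236 * 0.025354
  = 0.5475 m^3/s.

0.5475


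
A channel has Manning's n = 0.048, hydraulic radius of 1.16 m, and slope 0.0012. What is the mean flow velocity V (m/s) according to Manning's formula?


Manning's equation gives V = (1/n) * R^(2/3) * S^(1/2).
First, compute R^(2/3) = 1.16^(2/3) = 1.104.
Next, S^(1/2) = 0.0012^(1/2) = 0.034641.
Then 1/n = 1/0.048 = 20.83.
V = 20.83 * 1.104 * 0.034641 = 0.7967 m/s.

0.7967
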